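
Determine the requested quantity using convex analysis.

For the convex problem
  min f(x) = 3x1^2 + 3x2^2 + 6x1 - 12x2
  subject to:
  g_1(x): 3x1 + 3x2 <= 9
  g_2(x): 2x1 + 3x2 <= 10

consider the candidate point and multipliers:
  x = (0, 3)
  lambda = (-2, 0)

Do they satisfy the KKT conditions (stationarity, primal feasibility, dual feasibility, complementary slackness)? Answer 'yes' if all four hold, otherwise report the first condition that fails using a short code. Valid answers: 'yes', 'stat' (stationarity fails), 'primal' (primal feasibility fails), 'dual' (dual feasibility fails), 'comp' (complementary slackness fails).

Gradient of f: grad f(x) = Q x + c = (6, 6)
Constraint values g_i(x) = a_i^T x - b_i:
  g_1((0, 3)) = 0
  g_2((0, 3)) = -1
Stationarity residual: grad f(x) + sum_i lambda_i a_i = (0, 0)
  -> stationarity OK
Primal feasibility (all g_i <= 0): OK
Dual feasibility (all lambda_i >= 0): FAILS
Complementary slackness (lambda_i * g_i(x) = 0 for all i): OK

Verdict: the first failing condition is dual_feasibility -> dual.

dual


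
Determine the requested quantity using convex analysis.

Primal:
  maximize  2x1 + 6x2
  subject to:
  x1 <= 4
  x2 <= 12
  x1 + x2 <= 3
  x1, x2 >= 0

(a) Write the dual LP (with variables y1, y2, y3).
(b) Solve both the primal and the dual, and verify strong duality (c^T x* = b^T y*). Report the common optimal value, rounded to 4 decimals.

The standard primal-dual pair for 'max c^T x s.t. A x <= b, x >= 0' is:
  Dual:  min b^T y  s.t.  A^T y >= c,  y >= 0.

So the dual LP is:
  minimize  4y1 + 12y2 + 3y3
  subject to:
    y1 + y3 >= 2
    y2 + y3 >= 6
    y1, y2, y3 >= 0

Solving the primal: x* = (0, 3).
  primal value c^T x* = 18.
Solving the dual: y* = (0, 0, 6).
  dual value b^T y* = 18.
Strong duality: c^T x* = b^T y*. Confirmed.

18


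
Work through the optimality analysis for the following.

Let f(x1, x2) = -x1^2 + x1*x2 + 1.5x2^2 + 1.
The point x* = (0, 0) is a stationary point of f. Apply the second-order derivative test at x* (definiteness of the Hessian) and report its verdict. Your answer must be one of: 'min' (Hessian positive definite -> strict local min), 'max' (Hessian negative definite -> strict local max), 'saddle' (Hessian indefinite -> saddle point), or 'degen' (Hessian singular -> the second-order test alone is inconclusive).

Compute the Hessian H = grad^2 f:
  H = [[-2, 1], [1, 3]]
Verify stationarity: grad f(x*) = H x* + g = (0, 0).
Eigenvalues of H: -2.1926, 3.1926.
Eigenvalues have mixed signs, so H is indefinite -> x* is a saddle point.

saddle


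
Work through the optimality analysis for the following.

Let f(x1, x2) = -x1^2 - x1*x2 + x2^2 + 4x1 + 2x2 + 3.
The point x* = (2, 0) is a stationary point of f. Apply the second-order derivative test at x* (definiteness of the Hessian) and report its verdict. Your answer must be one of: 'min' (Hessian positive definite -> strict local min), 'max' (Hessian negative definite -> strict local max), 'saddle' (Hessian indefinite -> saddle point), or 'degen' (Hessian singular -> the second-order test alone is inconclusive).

Compute the Hessian H = grad^2 f:
  H = [[-2, -1], [-1, 2]]
Verify stationarity: grad f(x*) = H x* + g = (0, 0).
Eigenvalues of H: -2.2361, 2.2361.
Eigenvalues have mixed signs, so H is indefinite -> x* is a saddle point.

saddle


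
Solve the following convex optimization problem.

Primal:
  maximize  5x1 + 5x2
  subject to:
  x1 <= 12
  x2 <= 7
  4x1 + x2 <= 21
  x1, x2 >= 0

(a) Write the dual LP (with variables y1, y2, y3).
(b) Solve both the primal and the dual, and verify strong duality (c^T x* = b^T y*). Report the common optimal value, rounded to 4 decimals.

The standard primal-dual pair for 'max c^T x s.t. A x <= b, x >= 0' is:
  Dual:  min b^T y  s.t.  A^T y >= c,  y >= 0.

So the dual LP is:
  minimize  12y1 + 7y2 + 21y3
  subject to:
    y1 + 4y3 >= 5
    y2 + y3 >= 5
    y1, y2, y3 >= 0

Solving the primal: x* = (3.5, 7).
  primal value c^T x* = 52.5.
Solving the dual: y* = (0, 3.75, 1.25).
  dual value b^T y* = 52.5.
Strong duality: c^T x* = b^T y*. Confirmed.

52.5


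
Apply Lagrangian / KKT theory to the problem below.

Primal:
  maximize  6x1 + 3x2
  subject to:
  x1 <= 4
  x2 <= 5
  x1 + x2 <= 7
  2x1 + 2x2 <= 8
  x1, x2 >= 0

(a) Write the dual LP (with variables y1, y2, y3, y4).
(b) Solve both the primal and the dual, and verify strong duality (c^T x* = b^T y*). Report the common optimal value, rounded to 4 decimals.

The standard primal-dual pair for 'max c^T x s.t. A x <= b, x >= 0' is:
  Dual:  min b^T y  s.t.  A^T y >= c,  y >= 0.

So the dual LP is:
  minimize  4y1 + 5y2 + 7y3 + 8y4
  subject to:
    y1 + y3 + 2y4 >= 6
    y2 + y3 + 2y4 >= 3
    y1, y2, y3, y4 >= 0

Solving the primal: x* = (4, 0).
  primal value c^T x* = 24.
Solving the dual: y* = (3, 0, 0, 1.5).
  dual value b^T y* = 24.
Strong duality: c^T x* = b^T y*. Confirmed.

24


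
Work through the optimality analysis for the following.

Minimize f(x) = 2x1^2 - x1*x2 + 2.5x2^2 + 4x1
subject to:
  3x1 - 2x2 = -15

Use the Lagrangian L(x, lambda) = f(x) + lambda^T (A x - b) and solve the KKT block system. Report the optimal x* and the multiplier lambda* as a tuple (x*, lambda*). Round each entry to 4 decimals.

Form the Lagrangian:
  L(x, lambda) = (1/2) x^T Q x + c^T x + lambda^T (A x - b)
Stationarity (grad_x L = 0): Q x + c + A^T lambda = 0.
Primal feasibility: A x = b.

This gives the KKT block system:
  [ Q   A^T ] [ x     ]   [-c ]
  [ A    0  ] [ lambda ] = [ b ]

Solving the linear system:
  x*      = (-4.3061, 1.0408)
  lambda* = (4.7551)
  f(x*)   = 27.051

x* = (-4.3061, 1.0408), lambda* = (4.7551)


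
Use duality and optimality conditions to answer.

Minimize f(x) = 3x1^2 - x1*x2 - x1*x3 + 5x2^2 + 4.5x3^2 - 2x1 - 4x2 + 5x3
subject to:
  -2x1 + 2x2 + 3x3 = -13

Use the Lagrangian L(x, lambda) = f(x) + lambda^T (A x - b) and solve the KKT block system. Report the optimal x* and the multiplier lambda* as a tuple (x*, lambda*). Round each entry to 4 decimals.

Form the Lagrangian:
  L(x, lambda) = (1/2) x^T Q x + c^T x + lambda^T (A x - b)
Stationarity (grad_x L = 0): Q x + c + A^T lambda = 0.
Primal feasibility: A x = b.

This gives the KKT block system:
  [ Q   A^T ] [ x     ]   [-c ]
  [ A    0  ] [ lambda ] = [ b ]

Solving the linear system:
  x*      = (1.987, -0.7183, -2.5298)
  lambda* = (6.585)
  f(x*)   = 35.928

x* = (1.987, -0.7183, -2.5298), lambda* = (6.585)


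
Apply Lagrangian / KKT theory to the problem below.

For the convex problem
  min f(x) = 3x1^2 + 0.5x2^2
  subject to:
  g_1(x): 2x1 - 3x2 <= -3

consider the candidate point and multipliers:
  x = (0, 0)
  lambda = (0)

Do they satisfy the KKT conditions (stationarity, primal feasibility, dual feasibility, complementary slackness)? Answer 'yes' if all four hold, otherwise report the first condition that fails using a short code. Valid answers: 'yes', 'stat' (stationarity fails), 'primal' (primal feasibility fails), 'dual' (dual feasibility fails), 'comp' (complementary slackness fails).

Gradient of f: grad f(x) = Q x + c = (0, 0)
Constraint values g_i(x) = a_i^T x - b_i:
  g_1((0, 0)) = 3
Stationarity residual: grad f(x) + sum_i lambda_i a_i = (0, 0)
  -> stationarity OK
Primal feasibility (all g_i <= 0): FAILS
Dual feasibility (all lambda_i >= 0): OK
Complementary slackness (lambda_i * g_i(x) = 0 for all i): OK

Verdict: the first failing condition is primal_feasibility -> primal.

primal


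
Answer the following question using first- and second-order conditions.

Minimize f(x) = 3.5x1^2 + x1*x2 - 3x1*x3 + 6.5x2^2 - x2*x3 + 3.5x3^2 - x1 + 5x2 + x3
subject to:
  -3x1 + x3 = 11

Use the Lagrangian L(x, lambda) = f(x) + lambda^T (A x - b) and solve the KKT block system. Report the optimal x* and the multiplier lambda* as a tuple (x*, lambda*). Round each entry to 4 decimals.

Form the Lagrangian:
  L(x, lambda) = (1/2) x^T Q x + c^T x + lambda^T (A x - b)
Stationarity (grad_x L = 0): Q x + c + A^T lambda = 0.
Primal feasibility: A x = b.

This gives the KKT block system:
  [ Q   A^T ] [ x     ]   [-c ]
  [ A    0  ] [ lambda ] = [ b ]

Solving the linear system:
  x*      = (-3.8512, -0.131, -0.5536)
  lambda* = (-8.8095)
  f(x*)   = 49.7738

x* = (-3.8512, -0.131, -0.5536), lambda* = (-8.8095)


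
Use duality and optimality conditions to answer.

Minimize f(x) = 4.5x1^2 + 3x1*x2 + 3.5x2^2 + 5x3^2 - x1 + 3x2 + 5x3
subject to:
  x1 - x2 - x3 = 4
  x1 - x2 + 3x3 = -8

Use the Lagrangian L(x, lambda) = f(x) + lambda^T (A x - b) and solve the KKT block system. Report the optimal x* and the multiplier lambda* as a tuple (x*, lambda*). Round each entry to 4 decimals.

Form the Lagrangian:
  L(x, lambda) = (1/2) x^T Q x + c^T x + lambda^T (A x - b)
Stationarity (grad_x L = 0): Q x + c + A^T lambda = 0.
Primal feasibility: A x = b.

This gives the KKT block system:
  [ Q   A^T ] [ x     ]   [-c ]
  [ A    0  ] [ lambda ] = [ b ]

Solving the linear system:
  x*      = (0.3636, -0.6364, -3)
  lambda* = (-6.5227, 6.1591)
  f(x*)   = 29.0455

x* = (0.3636, -0.6364, -3), lambda* = (-6.5227, 6.1591)


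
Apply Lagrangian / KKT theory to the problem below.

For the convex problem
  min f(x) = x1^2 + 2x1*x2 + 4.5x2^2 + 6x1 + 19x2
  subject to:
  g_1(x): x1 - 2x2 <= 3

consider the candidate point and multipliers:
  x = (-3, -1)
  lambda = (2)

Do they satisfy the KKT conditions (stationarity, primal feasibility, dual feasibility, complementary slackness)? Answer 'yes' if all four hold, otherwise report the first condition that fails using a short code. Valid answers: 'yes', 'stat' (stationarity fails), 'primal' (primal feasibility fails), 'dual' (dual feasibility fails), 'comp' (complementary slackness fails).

Gradient of f: grad f(x) = Q x + c = (-2, 4)
Constraint values g_i(x) = a_i^T x - b_i:
  g_1((-3, -1)) = -4
Stationarity residual: grad f(x) + sum_i lambda_i a_i = (0, 0)
  -> stationarity OK
Primal feasibility (all g_i <= 0): OK
Dual feasibility (all lambda_i >= 0): OK
Complementary slackness (lambda_i * g_i(x) = 0 for all i): FAILS

Verdict: the first failing condition is complementary_slackness -> comp.

comp


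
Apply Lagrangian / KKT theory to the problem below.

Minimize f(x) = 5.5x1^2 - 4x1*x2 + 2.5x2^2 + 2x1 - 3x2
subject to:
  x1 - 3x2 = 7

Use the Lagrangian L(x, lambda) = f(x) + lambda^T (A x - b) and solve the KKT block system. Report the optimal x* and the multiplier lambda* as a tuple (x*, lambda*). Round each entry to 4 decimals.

Form the Lagrangian:
  L(x, lambda) = (1/2) x^T Q x + c^T x + lambda^T (A x - b)
Stationarity (grad_x L = 0): Q x + c + A^T lambda = 0.
Primal feasibility: A x = b.

This gives the KKT block system:
  [ Q   A^T ] [ x     ]   [-c ]
  [ A    0  ] [ lambda ] = [ b ]

Solving the linear system:
  x*      = (-0.725, -2.575)
  lambda* = (-4.325)
  f(x*)   = 18.275

x* = (-0.725, -2.575), lambda* = (-4.325)


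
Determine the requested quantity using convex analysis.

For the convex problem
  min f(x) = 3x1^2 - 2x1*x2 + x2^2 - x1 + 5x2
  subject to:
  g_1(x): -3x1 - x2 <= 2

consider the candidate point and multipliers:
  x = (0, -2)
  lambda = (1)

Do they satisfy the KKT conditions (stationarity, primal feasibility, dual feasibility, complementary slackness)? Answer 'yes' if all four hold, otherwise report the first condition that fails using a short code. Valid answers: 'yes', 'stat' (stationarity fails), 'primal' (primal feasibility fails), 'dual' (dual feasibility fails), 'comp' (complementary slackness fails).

Gradient of f: grad f(x) = Q x + c = (3, 1)
Constraint values g_i(x) = a_i^T x - b_i:
  g_1((0, -2)) = 0
Stationarity residual: grad f(x) + sum_i lambda_i a_i = (0, 0)
  -> stationarity OK
Primal feasibility (all g_i <= 0): OK
Dual feasibility (all lambda_i >= 0): OK
Complementary slackness (lambda_i * g_i(x) = 0 for all i): OK

Verdict: yes, KKT holds.

yes


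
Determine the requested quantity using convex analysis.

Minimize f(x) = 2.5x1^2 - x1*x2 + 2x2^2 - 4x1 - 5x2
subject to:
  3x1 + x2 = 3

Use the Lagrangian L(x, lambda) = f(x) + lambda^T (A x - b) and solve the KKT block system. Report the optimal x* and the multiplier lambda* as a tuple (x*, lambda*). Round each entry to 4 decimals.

Form the Lagrangian:
  L(x, lambda) = (1/2) x^T Q x + c^T x + lambda^T (A x - b)
Stationarity (grad_x L = 0): Q x + c + A^T lambda = 0.
Primal feasibility: A x = b.

This gives the KKT block system:
  [ Q   A^T ] [ x     ]   [-c ]
  [ A    0  ] [ lambda ] = [ b ]

Solving the linear system:
  x*      = (0.5957, 1.2128)
  lambda* = (0.7447)
  f(x*)   = -5.3404

x* = (0.5957, 1.2128), lambda* = (0.7447)


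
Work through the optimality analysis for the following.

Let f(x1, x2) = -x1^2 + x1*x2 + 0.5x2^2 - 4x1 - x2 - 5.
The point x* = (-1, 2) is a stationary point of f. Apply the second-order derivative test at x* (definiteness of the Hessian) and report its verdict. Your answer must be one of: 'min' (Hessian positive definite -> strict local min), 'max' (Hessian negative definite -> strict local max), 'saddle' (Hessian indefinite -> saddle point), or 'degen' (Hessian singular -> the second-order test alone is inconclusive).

Compute the Hessian H = grad^2 f:
  H = [[-2, 1], [1, 1]]
Verify stationarity: grad f(x*) = H x* + g = (0, 0).
Eigenvalues of H: -2.3028, 1.3028.
Eigenvalues have mixed signs, so H is indefinite -> x* is a saddle point.

saddle


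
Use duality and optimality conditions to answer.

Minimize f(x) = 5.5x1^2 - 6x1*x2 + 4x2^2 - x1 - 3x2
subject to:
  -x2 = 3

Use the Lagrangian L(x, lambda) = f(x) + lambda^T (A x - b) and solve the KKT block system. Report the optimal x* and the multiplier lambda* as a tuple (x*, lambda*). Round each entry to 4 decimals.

Form the Lagrangian:
  L(x, lambda) = (1/2) x^T Q x + c^T x + lambda^T (A x - b)
Stationarity (grad_x L = 0): Q x + c + A^T lambda = 0.
Primal feasibility: A x = b.

This gives the KKT block system:
  [ Q   A^T ] [ x     ]   [-c ]
  [ A    0  ] [ lambda ] = [ b ]

Solving the linear system:
  x*      = (-1.5455, -3)
  lambda* = (-17.7273)
  f(x*)   = 31.8636

x* = (-1.5455, -3), lambda* = (-17.7273)


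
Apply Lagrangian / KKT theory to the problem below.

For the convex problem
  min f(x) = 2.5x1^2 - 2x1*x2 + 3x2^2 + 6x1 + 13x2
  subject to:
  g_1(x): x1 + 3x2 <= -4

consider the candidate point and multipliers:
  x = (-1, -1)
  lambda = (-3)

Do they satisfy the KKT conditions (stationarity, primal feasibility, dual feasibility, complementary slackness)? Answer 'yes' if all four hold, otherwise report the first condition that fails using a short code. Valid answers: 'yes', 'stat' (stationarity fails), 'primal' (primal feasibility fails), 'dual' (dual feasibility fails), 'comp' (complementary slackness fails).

Gradient of f: grad f(x) = Q x + c = (3, 9)
Constraint values g_i(x) = a_i^T x - b_i:
  g_1((-1, -1)) = 0
Stationarity residual: grad f(x) + sum_i lambda_i a_i = (0, 0)
  -> stationarity OK
Primal feasibility (all g_i <= 0): OK
Dual feasibility (all lambda_i >= 0): FAILS
Complementary slackness (lambda_i * g_i(x) = 0 for all i): OK

Verdict: the first failing condition is dual_feasibility -> dual.

dual


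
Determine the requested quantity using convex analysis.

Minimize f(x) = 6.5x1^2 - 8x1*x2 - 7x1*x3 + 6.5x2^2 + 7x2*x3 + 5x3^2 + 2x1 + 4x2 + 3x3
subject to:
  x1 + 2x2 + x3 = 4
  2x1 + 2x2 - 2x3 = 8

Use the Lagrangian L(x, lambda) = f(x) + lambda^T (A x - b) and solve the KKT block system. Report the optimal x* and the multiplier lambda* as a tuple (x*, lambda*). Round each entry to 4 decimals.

Form the Lagrangian:
  L(x, lambda) = (1/2) x^T Q x + c^T x + lambda^T (A x - b)
Stationarity (grad_x L = 0): Q x + c + A^T lambda = 0.
Primal feasibility: A x = b.

This gives the KKT block system:
  [ Q   A^T ] [ x     ]   [-c ]
  [ A    0  ] [ lambda ] = [ b ]

Solving the linear system:
  x*      = (1.1756, 1.8829, -0.9415)
  lambda* = (-3.6732, -2.5683)
  f(x*)   = 21.1488

x* = (1.1756, 1.8829, -0.9415), lambda* = (-3.6732, -2.5683)


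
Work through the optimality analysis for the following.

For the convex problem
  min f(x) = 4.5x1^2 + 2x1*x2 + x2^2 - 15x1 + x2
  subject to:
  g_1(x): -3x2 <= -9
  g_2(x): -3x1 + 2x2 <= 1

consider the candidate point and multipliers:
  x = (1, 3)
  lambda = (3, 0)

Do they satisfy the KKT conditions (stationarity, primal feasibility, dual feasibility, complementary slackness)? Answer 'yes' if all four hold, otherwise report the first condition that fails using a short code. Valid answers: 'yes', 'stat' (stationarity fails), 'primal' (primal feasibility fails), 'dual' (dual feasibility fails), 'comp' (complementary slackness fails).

Gradient of f: grad f(x) = Q x + c = (0, 9)
Constraint values g_i(x) = a_i^T x - b_i:
  g_1((1, 3)) = 0
  g_2((1, 3)) = 2
Stationarity residual: grad f(x) + sum_i lambda_i a_i = (0, 0)
  -> stationarity OK
Primal feasibility (all g_i <= 0): FAILS
Dual feasibility (all lambda_i >= 0): OK
Complementary slackness (lambda_i * g_i(x) = 0 for all i): OK

Verdict: the first failing condition is primal_feasibility -> primal.

primal


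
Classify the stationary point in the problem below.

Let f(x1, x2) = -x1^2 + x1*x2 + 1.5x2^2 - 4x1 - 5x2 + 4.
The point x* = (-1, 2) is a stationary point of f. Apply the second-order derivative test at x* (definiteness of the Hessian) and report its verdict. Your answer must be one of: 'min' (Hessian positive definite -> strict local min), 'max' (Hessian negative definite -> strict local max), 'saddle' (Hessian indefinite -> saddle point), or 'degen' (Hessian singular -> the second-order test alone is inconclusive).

Compute the Hessian H = grad^2 f:
  H = [[-2, 1], [1, 3]]
Verify stationarity: grad f(x*) = H x* + g = (0, 0).
Eigenvalues of H: -2.1926, 3.1926.
Eigenvalues have mixed signs, so H is indefinite -> x* is a saddle point.

saddle


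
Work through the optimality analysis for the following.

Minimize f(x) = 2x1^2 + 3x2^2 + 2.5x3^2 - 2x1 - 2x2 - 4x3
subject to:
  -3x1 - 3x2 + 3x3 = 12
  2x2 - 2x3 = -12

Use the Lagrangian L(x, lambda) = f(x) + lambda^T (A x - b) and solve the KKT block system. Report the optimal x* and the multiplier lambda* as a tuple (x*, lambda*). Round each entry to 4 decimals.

Form the Lagrangian:
  L(x, lambda) = (1/2) x^T Q x + c^T x + lambda^T (A x - b)
Stationarity (grad_x L = 0): Q x + c + A^T lambda = 0.
Primal feasibility: A x = b.

This gives the KKT block system:
  [ Q   A^T ] [ x     ]   [-c ]
  [ A    0  ] [ lambda ] = [ b ]

Solving the linear system:
  x*      = (2, -2.1818, 3.8182)
  lambda* = (2, 10.5455)
  f(x*)   = 43.8182

x* = (2, -2.1818, 3.8182), lambda* = (2, 10.5455)


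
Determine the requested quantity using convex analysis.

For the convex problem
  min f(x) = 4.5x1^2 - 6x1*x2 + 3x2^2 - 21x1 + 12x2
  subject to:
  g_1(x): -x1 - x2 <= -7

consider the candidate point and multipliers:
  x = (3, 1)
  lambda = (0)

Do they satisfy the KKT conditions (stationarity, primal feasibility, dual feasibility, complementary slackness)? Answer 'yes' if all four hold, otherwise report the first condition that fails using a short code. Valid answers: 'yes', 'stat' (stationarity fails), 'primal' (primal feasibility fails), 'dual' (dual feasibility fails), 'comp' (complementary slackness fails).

Gradient of f: grad f(x) = Q x + c = (0, 0)
Constraint values g_i(x) = a_i^T x - b_i:
  g_1((3, 1)) = 3
Stationarity residual: grad f(x) + sum_i lambda_i a_i = (0, 0)
  -> stationarity OK
Primal feasibility (all g_i <= 0): FAILS
Dual feasibility (all lambda_i >= 0): OK
Complementary slackness (lambda_i * g_i(x) = 0 for all i): OK

Verdict: the first failing condition is primal_feasibility -> primal.

primal


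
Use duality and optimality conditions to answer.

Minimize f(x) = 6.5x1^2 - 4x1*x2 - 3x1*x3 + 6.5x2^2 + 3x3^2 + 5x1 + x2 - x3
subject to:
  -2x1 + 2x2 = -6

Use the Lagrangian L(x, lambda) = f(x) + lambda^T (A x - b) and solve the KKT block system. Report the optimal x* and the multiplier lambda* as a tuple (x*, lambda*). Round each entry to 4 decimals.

Form the Lagrangian:
  L(x, lambda) = (1/2) x^T Q x + c^T x + lambda^T (A x - b)
Stationarity (grad_x L = 0): Q x + c + A^T lambda = 0.
Primal feasibility: A x = b.

This gives the KKT block system:
  [ Q   A^T ] [ x     ]   [-c ]
  [ A    0  ] [ lambda ] = [ b ]

Solving the linear system:
  x*      = (1.303, -1.697, 0.8182)
  lambda* = (13.1364)
  f(x*)   = 41.4091

x* = (1.303, -1.697, 0.8182), lambda* = (13.1364)


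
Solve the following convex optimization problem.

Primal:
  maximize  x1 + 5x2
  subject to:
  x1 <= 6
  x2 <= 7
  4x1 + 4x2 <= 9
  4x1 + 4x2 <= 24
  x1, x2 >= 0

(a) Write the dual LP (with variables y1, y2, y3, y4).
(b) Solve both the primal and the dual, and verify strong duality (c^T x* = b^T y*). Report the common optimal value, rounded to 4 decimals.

The standard primal-dual pair for 'max c^T x s.t. A x <= b, x >= 0' is:
  Dual:  min b^T y  s.t.  A^T y >= c,  y >= 0.

So the dual LP is:
  minimize  6y1 + 7y2 + 9y3 + 24y4
  subject to:
    y1 + 4y3 + 4y4 >= 1
    y2 + 4y3 + 4y4 >= 5
    y1, y2, y3, y4 >= 0

Solving the primal: x* = (0, 2.25).
  primal value c^T x* = 11.25.
Solving the dual: y* = (0, 0, 1.25, 0).
  dual value b^T y* = 11.25.
Strong duality: c^T x* = b^T y*. Confirmed.

11.25


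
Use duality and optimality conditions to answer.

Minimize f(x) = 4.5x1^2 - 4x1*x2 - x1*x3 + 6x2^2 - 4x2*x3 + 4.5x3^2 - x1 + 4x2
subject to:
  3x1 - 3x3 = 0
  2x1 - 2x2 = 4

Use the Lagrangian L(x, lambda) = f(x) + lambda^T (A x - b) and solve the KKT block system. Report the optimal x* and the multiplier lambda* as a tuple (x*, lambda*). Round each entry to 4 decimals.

Form the Lagrangian:
  L(x, lambda) = (1/2) x^T Q x + c^T x + lambda^T (A x - b)
Stationarity (grad_x L = 0): Q x + c + A^T lambda = 0.
Primal feasibility: A x = b.

This gives the KKT block system:
  [ Q   A^T ] [ x     ]   [-c ]
  [ A    0  ] [ lambda ] = [ b ]

Solving the linear system:
  x*      = (0.4167, -1.5833, 0.4167)
  lambda* = (3.2222, -9.1667)
  f(x*)   = 14.9583

x* = (0.4167, -1.5833, 0.4167), lambda* = (3.2222, -9.1667)


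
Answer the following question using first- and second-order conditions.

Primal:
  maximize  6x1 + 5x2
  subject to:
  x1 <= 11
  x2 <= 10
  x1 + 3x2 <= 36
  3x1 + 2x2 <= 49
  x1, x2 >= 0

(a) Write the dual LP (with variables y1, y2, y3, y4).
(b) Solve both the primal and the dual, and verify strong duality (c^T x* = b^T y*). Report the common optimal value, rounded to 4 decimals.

The standard primal-dual pair for 'max c^T x s.t. A x <= b, x >= 0' is:
  Dual:  min b^T y  s.t.  A^T y >= c,  y >= 0.

So the dual LP is:
  minimize  11y1 + 10y2 + 36y3 + 49y4
  subject to:
    y1 + y3 + 3y4 >= 6
    y2 + 3y3 + 2y4 >= 5
    y1, y2, y3, y4 >= 0

Solving the primal: x* = (10.7143, 8.4286).
  primal value c^T x* = 106.4286.
Solving the dual: y* = (0, 0, 0.4286, 1.8571).
  dual value b^T y* = 106.4286.
Strong duality: c^T x* = b^T y*. Confirmed.

106.4286


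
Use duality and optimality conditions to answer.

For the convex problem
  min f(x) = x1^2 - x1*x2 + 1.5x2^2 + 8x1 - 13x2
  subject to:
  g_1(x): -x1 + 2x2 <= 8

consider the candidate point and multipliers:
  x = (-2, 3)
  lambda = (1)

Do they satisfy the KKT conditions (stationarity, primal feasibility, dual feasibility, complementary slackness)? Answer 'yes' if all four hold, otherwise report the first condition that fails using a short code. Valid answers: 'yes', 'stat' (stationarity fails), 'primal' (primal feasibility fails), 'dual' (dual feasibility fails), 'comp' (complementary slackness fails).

Gradient of f: grad f(x) = Q x + c = (1, -2)
Constraint values g_i(x) = a_i^T x - b_i:
  g_1((-2, 3)) = 0
Stationarity residual: grad f(x) + sum_i lambda_i a_i = (0, 0)
  -> stationarity OK
Primal feasibility (all g_i <= 0): OK
Dual feasibility (all lambda_i >= 0): OK
Complementary slackness (lambda_i * g_i(x) = 0 for all i): OK

Verdict: yes, KKT holds.

yes


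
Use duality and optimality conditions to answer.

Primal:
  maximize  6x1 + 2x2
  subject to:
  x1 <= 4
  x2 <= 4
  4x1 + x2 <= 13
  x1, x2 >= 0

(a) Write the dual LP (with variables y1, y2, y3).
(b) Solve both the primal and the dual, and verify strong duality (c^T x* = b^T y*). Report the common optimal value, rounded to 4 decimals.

The standard primal-dual pair for 'max c^T x s.t. A x <= b, x >= 0' is:
  Dual:  min b^T y  s.t.  A^T y >= c,  y >= 0.

So the dual LP is:
  minimize  4y1 + 4y2 + 13y3
  subject to:
    y1 + 4y3 >= 6
    y2 + y3 >= 2
    y1, y2, y3 >= 0

Solving the primal: x* = (2.25, 4).
  primal value c^T x* = 21.5.
Solving the dual: y* = (0, 0.5, 1.5).
  dual value b^T y* = 21.5.
Strong duality: c^T x* = b^T y*. Confirmed.

21.5


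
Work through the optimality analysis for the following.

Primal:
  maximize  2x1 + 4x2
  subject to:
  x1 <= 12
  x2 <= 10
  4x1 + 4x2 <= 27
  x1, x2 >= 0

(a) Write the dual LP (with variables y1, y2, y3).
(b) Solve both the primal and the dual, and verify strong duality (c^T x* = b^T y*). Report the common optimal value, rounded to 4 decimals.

The standard primal-dual pair for 'max c^T x s.t. A x <= b, x >= 0' is:
  Dual:  min b^T y  s.t.  A^T y >= c,  y >= 0.

So the dual LP is:
  minimize  12y1 + 10y2 + 27y3
  subject to:
    y1 + 4y3 >= 2
    y2 + 4y3 >= 4
    y1, y2, y3 >= 0

Solving the primal: x* = (0, 6.75).
  primal value c^T x* = 27.
Solving the dual: y* = (0, 0, 1).
  dual value b^T y* = 27.
Strong duality: c^T x* = b^T y*. Confirmed.

27


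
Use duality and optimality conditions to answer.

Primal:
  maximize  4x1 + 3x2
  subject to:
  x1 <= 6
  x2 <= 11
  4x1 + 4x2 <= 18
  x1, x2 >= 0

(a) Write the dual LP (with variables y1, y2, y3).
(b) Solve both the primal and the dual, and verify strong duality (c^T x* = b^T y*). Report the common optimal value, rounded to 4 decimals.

The standard primal-dual pair for 'max c^T x s.t. A x <= b, x >= 0' is:
  Dual:  min b^T y  s.t.  A^T y >= c,  y >= 0.

So the dual LP is:
  minimize  6y1 + 11y2 + 18y3
  subject to:
    y1 + 4y3 >= 4
    y2 + 4y3 >= 3
    y1, y2, y3 >= 0

Solving the primal: x* = (4.5, 0).
  primal value c^T x* = 18.
Solving the dual: y* = (0, 0, 1).
  dual value b^T y* = 18.
Strong duality: c^T x* = b^T y*. Confirmed.

18


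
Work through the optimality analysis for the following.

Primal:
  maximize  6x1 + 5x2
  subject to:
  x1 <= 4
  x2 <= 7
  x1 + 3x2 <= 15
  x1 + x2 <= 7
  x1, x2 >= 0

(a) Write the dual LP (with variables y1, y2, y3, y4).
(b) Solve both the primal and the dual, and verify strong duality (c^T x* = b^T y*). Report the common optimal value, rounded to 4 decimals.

The standard primal-dual pair for 'max c^T x s.t. A x <= b, x >= 0' is:
  Dual:  min b^T y  s.t.  A^T y >= c,  y >= 0.

So the dual LP is:
  minimize  4y1 + 7y2 + 15y3 + 7y4
  subject to:
    y1 + y3 + y4 >= 6
    y2 + 3y3 + y4 >= 5
    y1, y2, y3, y4 >= 0

Solving the primal: x* = (4, 3).
  primal value c^T x* = 39.
Solving the dual: y* = (1, 0, 0, 5).
  dual value b^T y* = 39.
Strong duality: c^T x* = b^T y*. Confirmed.

39


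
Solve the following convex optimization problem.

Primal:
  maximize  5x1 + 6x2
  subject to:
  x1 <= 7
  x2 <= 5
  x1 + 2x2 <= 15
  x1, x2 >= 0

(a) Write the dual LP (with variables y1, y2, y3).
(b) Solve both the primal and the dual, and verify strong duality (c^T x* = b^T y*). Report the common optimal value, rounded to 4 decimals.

The standard primal-dual pair for 'max c^T x s.t. A x <= b, x >= 0' is:
  Dual:  min b^T y  s.t.  A^T y >= c,  y >= 0.

So the dual LP is:
  minimize  7y1 + 5y2 + 15y3
  subject to:
    y1 + y3 >= 5
    y2 + 2y3 >= 6
    y1, y2, y3 >= 0

Solving the primal: x* = (7, 4).
  primal value c^T x* = 59.
Solving the dual: y* = (2, 0, 3).
  dual value b^T y* = 59.
Strong duality: c^T x* = b^T y*. Confirmed.

59


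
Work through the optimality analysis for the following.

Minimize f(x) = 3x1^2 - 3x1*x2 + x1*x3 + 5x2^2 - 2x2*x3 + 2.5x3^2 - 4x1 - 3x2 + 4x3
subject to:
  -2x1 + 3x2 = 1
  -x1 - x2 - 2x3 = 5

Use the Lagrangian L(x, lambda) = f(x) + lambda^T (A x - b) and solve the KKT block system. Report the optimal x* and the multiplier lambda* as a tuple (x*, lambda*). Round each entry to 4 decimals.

Form the Lagrangian:
  L(x, lambda) = (1/2) x^T Q x + c^T x + lambda^T (A x - b)
Stationarity (grad_x L = 0): Q x + c + A^T lambda = 0.
Primal feasibility: A x = b.

This gives the KKT block system:
  [ Q   A^T ] [ x     ]   [-c ]
  [ A    0  ] [ lambda ] = [ b ]

Solving the linear system:
  x*      = (-0.4244, 0.0504, -2.313)
  lambda* = (-2.4828, -4.0451)
  f(x*)   = 7.5013

x* = (-0.4244, 0.0504, -2.313), lambda* = (-2.4828, -4.0451)


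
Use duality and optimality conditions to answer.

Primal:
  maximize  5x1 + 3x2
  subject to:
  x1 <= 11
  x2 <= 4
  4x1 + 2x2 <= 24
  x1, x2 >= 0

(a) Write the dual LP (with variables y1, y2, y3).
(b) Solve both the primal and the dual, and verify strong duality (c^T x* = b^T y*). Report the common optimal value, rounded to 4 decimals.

The standard primal-dual pair for 'max c^T x s.t. A x <= b, x >= 0' is:
  Dual:  min b^T y  s.t.  A^T y >= c,  y >= 0.

So the dual LP is:
  minimize  11y1 + 4y2 + 24y3
  subject to:
    y1 + 4y3 >= 5
    y2 + 2y3 >= 3
    y1, y2, y3 >= 0

Solving the primal: x* = (4, 4).
  primal value c^T x* = 32.
Solving the dual: y* = (0, 0.5, 1.25).
  dual value b^T y* = 32.
Strong duality: c^T x* = b^T y*. Confirmed.

32


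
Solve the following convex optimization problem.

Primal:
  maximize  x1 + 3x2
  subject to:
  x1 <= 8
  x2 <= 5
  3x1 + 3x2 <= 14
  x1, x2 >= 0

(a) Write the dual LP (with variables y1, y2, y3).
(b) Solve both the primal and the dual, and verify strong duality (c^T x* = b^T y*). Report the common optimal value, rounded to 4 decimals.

The standard primal-dual pair for 'max c^T x s.t. A x <= b, x >= 0' is:
  Dual:  min b^T y  s.t.  A^T y >= c,  y >= 0.

So the dual LP is:
  minimize  8y1 + 5y2 + 14y3
  subject to:
    y1 + 3y3 >= 1
    y2 + 3y3 >= 3
    y1, y2, y3 >= 0

Solving the primal: x* = (0, 4.6667).
  primal value c^T x* = 14.
Solving the dual: y* = (0, 0, 1).
  dual value b^T y* = 14.
Strong duality: c^T x* = b^T y*. Confirmed.

14


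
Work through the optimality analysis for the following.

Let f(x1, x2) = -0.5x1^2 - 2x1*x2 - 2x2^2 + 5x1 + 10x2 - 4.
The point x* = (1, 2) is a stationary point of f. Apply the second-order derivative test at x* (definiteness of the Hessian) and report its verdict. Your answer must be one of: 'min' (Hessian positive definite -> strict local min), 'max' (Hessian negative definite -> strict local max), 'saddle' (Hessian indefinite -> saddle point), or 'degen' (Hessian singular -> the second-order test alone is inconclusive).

Compute the Hessian H = grad^2 f:
  H = [[-1, -2], [-2, -4]]
Verify stationarity: grad f(x*) = H x* + g = (0, 0).
Eigenvalues of H: -5, 0.
H has a zero eigenvalue (singular; negative semidefinite but not definite), so H is neither positive definite, negative definite, nor indefinite. The second-order test alone is inconclusive -> degen.
(Indeed, f is constant along the null direction of H through x*, so x* is not a strict local extremum.)

degen


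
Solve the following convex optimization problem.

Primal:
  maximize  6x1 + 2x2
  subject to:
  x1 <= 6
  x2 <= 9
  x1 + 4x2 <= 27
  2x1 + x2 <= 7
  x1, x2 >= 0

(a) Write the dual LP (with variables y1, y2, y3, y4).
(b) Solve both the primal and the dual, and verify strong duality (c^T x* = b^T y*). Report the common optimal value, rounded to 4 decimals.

The standard primal-dual pair for 'max c^T x s.t. A x <= b, x >= 0' is:
  Dual:  min b^T y  s.t.  A^T y >= c,  y >= 0.

So the dual LP is:
  minimize  6y1 + 9y2 + 27y3 + 7y4
  subject to:
    y1 + y3 + 2y4 >= 6
    y2 + 4y3 + y4 >= 2
    y1, y2, y3, y4 >= 0

Solving the primal: x* = (3.5, 0).
  primal value c^T x* = 21.
Solving the dual: y* = (0, 0, 0, 3).
  dual value b^T y* = 21.
Strong duality: c^T x* = b^T y*. Confirmed.

21


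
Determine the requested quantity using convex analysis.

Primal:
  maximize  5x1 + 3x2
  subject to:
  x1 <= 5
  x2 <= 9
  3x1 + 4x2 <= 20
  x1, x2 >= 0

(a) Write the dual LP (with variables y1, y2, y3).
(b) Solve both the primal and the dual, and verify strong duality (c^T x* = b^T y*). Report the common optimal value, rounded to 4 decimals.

The standard primal-dual pair for 'max c^T x s.t. A x <= b, x >= 0' is:
  Dual:  min b^T y  s.t.  A^T y >= c,  y >= 0.

So the dual LP is:
  minimize  5y1 + 9y2 + 20y3
  subject to:
    y1 + 3y3 >= 5
    y2 + 4y3 >= 3
    y1, y2, y3 >= 0

Solving the primal: x* = (5, 1.25).
  primal value c^T x* = 28.75.
Solving the dual: y* = (2.75, 0, 0.75).
  dual value b^T y* = 28.75.
Strong duality: c^T x* = b^T y*. Confirmed.

28.75


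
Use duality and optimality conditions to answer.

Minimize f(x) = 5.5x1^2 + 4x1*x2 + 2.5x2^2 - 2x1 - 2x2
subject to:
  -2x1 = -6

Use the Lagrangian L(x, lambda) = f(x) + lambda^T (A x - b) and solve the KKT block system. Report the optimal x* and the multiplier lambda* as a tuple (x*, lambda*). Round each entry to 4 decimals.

Form the Lagrangian:
  L(x, lambda) = (1/2) x^T Q x + c^T x + lambda^T (A x - b)
Stationarity (grad_x L = 0): Q x + c + A^T lambda = 0.
Primal feasibility: A x = b.

This gives the KKT block system:
  [ Q   A^T ] [ x     ]   [-c ]
  [ A    0  ] [ lambda ] = [ b ]

Solving the linear system:
  x*      = (3, -2)
  lambda* = (11.5)
  f(x*)   = 33.5

x* = (3, -2), lambda* = (11.5)


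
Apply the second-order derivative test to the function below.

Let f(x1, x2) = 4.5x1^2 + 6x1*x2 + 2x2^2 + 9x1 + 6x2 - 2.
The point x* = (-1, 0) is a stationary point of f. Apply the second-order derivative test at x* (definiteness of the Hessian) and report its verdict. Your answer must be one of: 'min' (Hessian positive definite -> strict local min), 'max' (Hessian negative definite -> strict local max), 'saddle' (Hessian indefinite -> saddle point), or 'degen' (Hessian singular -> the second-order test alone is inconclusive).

Compute the Hessian H = grad^2 f:
  H = [[9, 6], [6, 4]]
Verify stationarity: grad f(x*) = H x* + g = (0, 0).
Eigenvalues of H: 0, 13.
H has a zero eigenvalue (singular; positive semidefinite but not definite), so H is neither positive definite, negative definite, nor indefinite. The second-order test alone is inconclusive -> degen.
(Indeed, f is constant along the null direction of H through x*, so x* is not a strict local extremum.)

degen


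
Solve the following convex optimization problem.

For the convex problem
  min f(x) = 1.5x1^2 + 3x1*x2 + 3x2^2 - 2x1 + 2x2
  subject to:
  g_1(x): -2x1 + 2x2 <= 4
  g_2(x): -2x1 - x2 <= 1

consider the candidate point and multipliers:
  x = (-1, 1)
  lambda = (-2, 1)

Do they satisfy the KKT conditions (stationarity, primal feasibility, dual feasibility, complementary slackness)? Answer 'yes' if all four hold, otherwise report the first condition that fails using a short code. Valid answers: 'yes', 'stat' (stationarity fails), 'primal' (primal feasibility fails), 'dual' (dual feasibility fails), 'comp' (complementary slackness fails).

Gradient of f: grad f(x) = Q x + c = (-2, 5)
Constraint values g_i(x) = a_i^T x - b_i:
  g_1((-1, 1)) = 0
  g_2((-1, 1)) = 0
Stationarity residual: grad f(x) + sum_i lambda_i a_i = (0, 0)
  -> stationarity OK
Primal feasibility (all g_i <= 0): OK
Dual feasibility (all lambda_i >= 0): FAILS
Complementary slackness (lambda_i * g_i(x) = 0 for all i): OK

Verdict: the first failing condition is dual_feasibility -> dual.

dual


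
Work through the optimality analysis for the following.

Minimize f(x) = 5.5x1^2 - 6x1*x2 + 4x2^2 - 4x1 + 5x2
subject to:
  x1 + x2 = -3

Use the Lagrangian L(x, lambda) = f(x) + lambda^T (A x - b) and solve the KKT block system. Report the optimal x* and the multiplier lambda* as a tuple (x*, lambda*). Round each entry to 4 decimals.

Form the Lagrangian:
  L(x, lambda) = (1/2) x^T Q x + c^T x + lambda^T (A x - b)
Stationarity (grad_x L = 0): Q x + c + A^T lambda = 0.
Primal feasibility: A x = b.

This gives the KKT block system:
  [ Q   A^T ] [ x     ]   [-c ]
  [ A    0  ] [ lambda ] = [ b ]

Solving the linear system:
  x*      = (-1.0645, -1.9355)
  lambda* = (4.0968)
  f(x*)   = 3.4355

x* = (-1.0645, -1.9355), lambda* = (4.0968)


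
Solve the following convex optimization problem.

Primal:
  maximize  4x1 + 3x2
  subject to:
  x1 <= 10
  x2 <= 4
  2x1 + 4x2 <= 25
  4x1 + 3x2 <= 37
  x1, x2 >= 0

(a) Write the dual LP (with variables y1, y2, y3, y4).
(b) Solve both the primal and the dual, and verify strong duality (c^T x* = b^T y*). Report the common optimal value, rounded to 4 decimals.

The standard primal-dual pair for 'max c^T x s.t. A x <= b, x >= 0' is:
  Dual:  min b^T y  s.t.  A^T y >= c,  y >= 0.

So the dual LP is:
  minimize  10y1 + 4y2 + 25y3 + 37y4
  subject to:
    y1 + 2y3 + 4y4 >= 4
    y2 + 4y3 + 3y4 >= 3
    y1, y2, y3, y4 >= 0

Solving the primal: x* = (9.25, 0).
  primal value c^T x* = 37.
Solving the dual: y* = (0, 0, 0, 1).
  dual value b^T y* = 37.
Strong duality: c^T x* = b^T y*. Confirmed.

37


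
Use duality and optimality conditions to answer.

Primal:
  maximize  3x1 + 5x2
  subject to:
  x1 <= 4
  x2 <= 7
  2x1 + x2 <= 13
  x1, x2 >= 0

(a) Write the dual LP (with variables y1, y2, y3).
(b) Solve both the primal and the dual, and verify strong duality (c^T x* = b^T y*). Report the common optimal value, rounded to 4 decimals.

The standard primal-dual pair for 'max c^T x s.t. A x <= b, x >= 0' is:
  Dual:  min b^T y  s.t.  A^T y >= c,  y >= 0.

So the dual LP is:
  minimize  4y1 + 7y2 + 13y3
  subject to:
    y1 + 2y3 >= 3
    y2 + y3 >= 5
    y1, y2, y3 >= 0

Solving the primal: x* = (3, 7).
  primal value c^T x* = 44.
Solving the dual: y* = (0, 3.5, 1.5).
  dual value b^T y* = 44.
Strong duality: c^T x* = b^T y*. Confirmed.

44


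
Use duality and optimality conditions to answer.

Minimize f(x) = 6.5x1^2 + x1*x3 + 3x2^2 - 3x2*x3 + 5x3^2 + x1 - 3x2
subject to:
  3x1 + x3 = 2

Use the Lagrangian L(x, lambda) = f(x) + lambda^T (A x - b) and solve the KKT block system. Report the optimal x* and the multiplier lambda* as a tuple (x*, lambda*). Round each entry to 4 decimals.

Form the Lagrangian:
  L(x, lambda) = (1/2) x^T Q x + c^T x + lambda^T (A x - b)
Stationarity (grad_x L = 0): Q x + c + A^T lambda = 0.
Primal feasibility: A x = b.

This gives the KKT block system:
  [ Q   A^T ] [ x     ]   [-c ]
  [ A    0  ] [ lambda ] = [ b ]

Solving the linear system:
  x*      = (0.521, 0.7186, 0.4371)
  lambda* = (-2.7365)
  f(x*)   = 1.9192

x* = (0.521, 0.7186, 0.4371), lambda* = (-2.7365)


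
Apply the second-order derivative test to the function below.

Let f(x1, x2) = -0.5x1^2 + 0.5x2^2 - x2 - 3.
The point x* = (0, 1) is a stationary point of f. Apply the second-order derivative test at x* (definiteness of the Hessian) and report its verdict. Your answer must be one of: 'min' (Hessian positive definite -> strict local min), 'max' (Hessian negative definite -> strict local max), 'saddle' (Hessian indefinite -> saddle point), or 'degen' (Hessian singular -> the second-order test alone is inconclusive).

Compute the Hessian H = grad^2 f:
  H = [[-1, 0], [0, 1]]
Verify stationarity: grad f(x*) = H x* + g = (0, 0).
Eigenvalues of H: -1, 1.
Eigenvalues have mixed signs, so H is indefinite -> x* is a saddle point.

saddle


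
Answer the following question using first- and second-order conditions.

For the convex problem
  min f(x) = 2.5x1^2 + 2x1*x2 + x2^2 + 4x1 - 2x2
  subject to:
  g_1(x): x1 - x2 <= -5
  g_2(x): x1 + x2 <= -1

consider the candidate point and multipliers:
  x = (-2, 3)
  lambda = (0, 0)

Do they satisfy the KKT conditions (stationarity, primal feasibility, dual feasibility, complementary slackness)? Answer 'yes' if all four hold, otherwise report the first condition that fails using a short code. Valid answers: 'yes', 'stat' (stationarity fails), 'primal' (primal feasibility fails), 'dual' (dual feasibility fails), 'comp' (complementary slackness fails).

Gradient of f: grad f(x) = Q x + c = (0, 0)
Constraint values g_i(x) = a_i^T x - b_i:
  g_1((-2, 3)) = 0
  g_2((-2, 3)) = 2
Stationarity residual: grad f(x) + sum_i lambda_i a_i = (0, 0)
  -> stationarity OK
Primal feasibility (all g_i <= 0): FAILS
Dual feasibility (all lambda_i >= 0): OK
Complementary slackness (lambda_i * g_i(x) = 0 for all i): OK

Verdict: the first failing condition is primal_feasibility -> primal.

primal
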